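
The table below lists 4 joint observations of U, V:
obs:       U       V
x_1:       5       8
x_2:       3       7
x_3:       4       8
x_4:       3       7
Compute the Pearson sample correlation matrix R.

Step 1 — column means:
  mean(U) = (5 + 3 + 4 + 3) / 4 = 15/4 = 3.75
  mean(V) = (8 + 7 + 8 + 7) / 4 = 30/4 = 7.5

Step 2 — sample variances and covariances s[i,j] = (1/(n-1)) · Σ_k (x_{k,i} - mean_i) · (x_{k,j} - mean_j), with n-1 = 3:
  s[U,U] = ((1.25)·(1.25) + (-0.75)·(-0.75) + (0.25)·(0.25) + (-0.75)·(-0.75)) / 3 = 2.75/3 = 0.9167
  s[U,V] = ((1.25)·(0.5) + (-0.75)·(-0.5) + (0.25)·(0.5) + (-0.75)·(-0.5)) / 3 = 1.5/3 = 0.5
  s[V,V] = ((0.5)·(0.5) + (-0.5)·(-0.5) + (0.5)·(0.5) + (-0.5)·(-0.5)) / 3 = 1/3 = 0.3333
  Sample standard deviations s_i = √(s[i,i]):
  s(U) = √(0.9167) = 0.9574
  s(V) = √(0.3333) = 0.5774

Step 3 — r_{ij} = s_{ij} / (s_i · s_j):
  r[U,U] = 1 (diagonal).
  r[U,V] = 0.5 / (0.9574 · 0.5774) = 0.5 / 0.5528 = 0.9045
  r[V,V] = 1 (diagonal).

R is symmetric with unit diagonal. Assembling:

R = [[1, 0.9045],
 [0.9045, 1]]


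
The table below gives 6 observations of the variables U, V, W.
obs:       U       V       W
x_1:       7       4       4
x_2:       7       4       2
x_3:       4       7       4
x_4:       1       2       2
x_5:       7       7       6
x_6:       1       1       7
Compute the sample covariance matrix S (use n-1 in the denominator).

Step 1 — column means:
  mean(U) = (7 + 7 + 4 + 1 + 7 + 1) / 6 = 27/6 = 4.5
  mean(V) = (4 + 4 + 7 + 2 + 7 + 1) / 6 = 25/6 = 4.1667
  mean(W) = (4 + 2 + 4 + 2 + 6 + 7) / 6 = 25/6 = 4.1667

Step 2 — sample covariance S[i,j] = (1/(n-1)) · Σ_k (x_{k,i} - mean_i) · (x_{k,j} - mean_j), with n-1 = 5.
  S[U,U] = ((2.5)·(2.5) + (2.5)·(2.5) + (-0.5)·(-0.5) + (-3.5)·(-3.5) + (2.5)·(2.5) + (-3.5)·(-3.5)) / 5 = 43.5/5 = 8.7
  S[U,V] = ((2.5)·(-0.1667) + (2.5)·(-0.1667) + (-0.5)·(2.8333) + (-3.5)·(-2.1667) + (2.5)·(2.8333) + (-3.5)·(-3.1667)) / 5 = 23.5/5 = 4.7
  S[U,W] = ((2.5)·(-0.1667) + (2.5)·(-2.1667) + (-0.5)·(-0.1667) + (-3.5)·(-2.1667) + (2.5)·(1.8333) + (-3.5)·(2.8333)) / 5 = -3.5/5 = -0.7
  S[V,V] = ((-0.1667)·(-0.1667) + (-0.1667)·(-0.1667) + (2.8333)·(2.8333) + (-2.1667)·(-2.1667) + (2.8333)·(2.8333) + (-3.1667)·(-3.1667)) / 5 = 30.8333/5 = 6.1667
  S[V,W] = ((-0.1667)·(-0.1667) + (-0.1667)·(-2.1667) + (2.8333)·(-0.1667) + (-2.1667)·(-2.1667) + (2.8333)·(1.8333) + (-3.1667)·(2.8333)) / 5 = 0.8333/5 = 0.1667
  S[W,W] = ((-0.1667)·(-0.1667) + (-2.1667)·(-2.1667) + (-0.1667)·(-0.1667) + (-2.1667)·(-2.1667) + (1.8333)·(1.8333) + (2.8333)·(2.8333)) / 5 = 20.8333/5 = 4.1667

S is symmetric (S[j,i] = S[i,j]). Assembling:

S = [[8.7, 4.7, -0.7],
 [4.7, 6.1667, 0.1667],
 [-0.7, 0.1667, 4.1667]]


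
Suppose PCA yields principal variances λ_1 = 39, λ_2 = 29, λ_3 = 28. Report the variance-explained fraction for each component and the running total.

Step 1 — total variance = trace(Sigma) = Σ λ_i = 39 + 29 + 28 = 96.

Step 2 — fraction explained by component i = λ_i / Σ λ:
  PC1: 39/96 = 0.4062
  PC2: 29/96 = 0.3021
  PC3: 28/96 = 0.2917

Step 3 — cumulative fraction after k components = (λ_1 + ... + λ_k) / Σ λ:
  k = 1: 39/96 = 0.4062
  k = 2: (39 + 29)/96 = 68/96 = 0.7083
  k = 3: (39 + 29 + 28)/96 = 96/96 = 1

Summary (fraction, with percent):

explained: PC1 0.4062 (40.62%), PC2 0.3021 (30.21%), PC3 0.2917 (29.17%);  cumulative: 0.4062, 0.7083, 1


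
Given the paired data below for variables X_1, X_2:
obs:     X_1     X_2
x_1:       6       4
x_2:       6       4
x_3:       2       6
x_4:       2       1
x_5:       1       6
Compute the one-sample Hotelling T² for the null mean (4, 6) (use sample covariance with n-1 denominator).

Step 1 — sample mean vector:
  mean(X_1) = (6 + 6 + 2 + 2 + 1) / 5 = 17/5 = 3.4
  mean(X_2) = (4 + 4 + 6 + 1 + 6) / 5 = 21/5 = 4.2
  x̄ = (3.4, 4.2),  deviation x̄ - mu_0 = (3.4, 4.2) - (4, 6) = (-0.6, -1.8).

Step 2 — sample covariance matrix, S[i,j] = (1/(n-1)) · Σ_k (x_{k,i} - mean_i) · (x_{k,j} - mean_j), divisor n-1 = 4:
  S[X_1,X_1] = ((2.6)·(2.6) + (2.6)·(2.6) + (-1.4)·(-1.4) + (-1.4)·(-1.4) + (-2.4)·(-2.4)) / 4 = 23.2/4 = 5.8
  S[X_1,X_2] = ((2.6)·(-0.2) + (2.6)·(-0.2) + (-1.4)·(1.8) + (-1.4)·(-3.2) + (-2.4)·(1.8)) / 4 = -3.4/4 = -0.85
  S[X_2,X_2] = ((-0.2)·(-0.2) + (-0.2)·(-0.2) + (1.8)·(1.8) + (-3.2)·(-3.2) + (1.8)·(1.8)) / 4 = 16.8/4 = 4.2
  S = [[5.8, -0.85],
 [-0.85, 4.2]].

Step 3 — invert S. det(S) = 5.8·4.2 - (-0.85)² = 23.6375.
  S^{-1} = (1/det) · [[d, -b], [-b, a]] = [[0.1777, 0.036],
 [0.036, 0.2454]].

Step 4 — quadratic form (x̄ - mu_0)^T · S^{-1} · (x̄ - mu_0):
  S^{-1} · (x̄ - mu_0) = (-0.1713, -0.4632),
  (x̄ - mu_0)^T · [...] = (-0.6)·(-0.1713) + (-1.8)·(-0.4632) = 0.9366.

Step 5 — scale by n: T² = 5 · 0.9366 = 4.6832.

T² ≈ 4.6832


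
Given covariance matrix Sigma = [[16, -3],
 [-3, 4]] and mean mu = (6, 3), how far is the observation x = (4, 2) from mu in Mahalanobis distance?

Step 1 — centre the observation: (x - mu) = (-2, -1).

Step 2 — invert Sigma. det(Sigma) = 16·4 - (-3)² = 55.
  Sigma^{-1} = (1/det) · [[d, -b], [-b, a]] = [[0.0727, 0.0545],
 [0.0545, 0.2909]].

Step 3 — form the quadratic (x - mu)^T · Sigma^{-1} · (x - mu):
  Sigma^{-1} · (x - mu) = (-0.2, -0.4).
  (x - mu)^T · [Sigma^{-1} · (x - mu)] = (-2)·(-0.2) + (-1)·(-0.4) = 0.8.

Step 4 — take square root: d = √(0.8) ≈ 0.8944.

d(x, mu) = √(0.8) ≈ 0.8944


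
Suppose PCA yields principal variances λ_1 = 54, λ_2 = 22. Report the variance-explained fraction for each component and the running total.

Step 1 — total variance = trace(Sigma) = Σ λ_i = 54 + 22 = 76.

Step 2 — fraction explained by component i = λ_i / Σ λ:
  PC1: 54/76 = 0.7105
  PC2: 22/76 = 0.2895

Step 3 — cumulative fraction after k components = (λ_1 + ... + λ_k) / Σ λ:
  k = 1: 54/76 = 0.7105
  k = 2: (54 + 22)/76 = 76/76 = 1

Summary (fraction, with percent):

explained: PC1 0.7105 (71.05%), PC2 0.2895 (28.95%);  cumulative: 0.7105, 1


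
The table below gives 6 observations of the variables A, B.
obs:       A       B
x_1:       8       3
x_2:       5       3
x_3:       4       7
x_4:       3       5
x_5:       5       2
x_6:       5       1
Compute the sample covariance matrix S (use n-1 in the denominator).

Step 1 — column means:
  mean(A) = (8 + 5 + 4 + 3 + 5 + 5) / 6 = 30/6 = 5
  mean(B) = (3 + 3 + 7 + 5 + 2 + 1) / 6 = 21/6 = 3.5

Step 2 — sample covariance S[i,j] = (1/(n-1)) · Σ_k (x_{k,i} - mean_i) · (x_{k,j} - mean_j), with n-1 = 5.
  S[A,A] = ((3)·(3) + (0)·(0) + (-1)·(-1) + (-2)·(-2) + (0)·(0) + (0)·(0)) / 5 = 14/5 = 2.8
  S[A,B] = ((3)·(-0.5) + (0)·(-0.5) + (-1)·(3.5) + (-2)·(1.5) + (0)·(-1.5) + (0)·(-2.5)) / 5 = -8/5 = -1.6
  S[B,B] = ((-0.5)·(-0.5) + (-0.5)·(-0.5) + (3.5)·(3.5) + (1.5)·(1.5) + (-1.5)·(-1.5) + (-2.5)·(-2.5)) / 5 = 23.5/5 = 4.7

S is symmetric (S[j,i] = S[i,j]). Assembling:

S = [[2.8, -1.6],
 [-1.6, 4.7]]


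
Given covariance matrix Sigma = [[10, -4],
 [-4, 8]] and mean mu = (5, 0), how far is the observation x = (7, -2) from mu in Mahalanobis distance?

Step 1 — centre the observation: (x - mu) = (2, -2).

Step 2 — invert Sigma. det(Sigma) = 10·8 - (-4)² = 64.
  Sigma^{-1} = (1/det) · [[d, -b], [-b, a]] = [[0.125, 0.0625],
 [0.0625, 0.1562]].

Step 3 — form the quadratic (x - mu)^T · Sigma^{-1} · (x - mu):
  Sigma^{-1} · (x - mu) = (0.125, -0.1875).
  (x - mu)^T · [Sigma^{-1} · (x - mu)] = (2)·(0.125) + (-2)·(-0.1875) = 0.625.

Step 4 — take square root: d = √(0.625) ≈ 0.7906.

d(x, mu) = √(0.625) ≈ 0.7906


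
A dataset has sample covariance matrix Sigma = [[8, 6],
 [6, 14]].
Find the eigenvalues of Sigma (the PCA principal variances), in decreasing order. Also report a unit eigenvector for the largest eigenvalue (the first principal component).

Step 1 — characteristic polynomial of 2×2 Sigma:
  det(Sigma - λI) = λ² - trace · λ + det = 0.
  trace = 8 + 14 = 22, det = 8·14 - (6)² = 76.
Step 2 — discriminant:
  Δ = trace² - 4·det = 484 - 304 = 180.
Step 3 — eigenvalues:
  λ = (trace ± √Δ)/2 = (22 ± 13.4164)/2,
  λ_1 = 17.7082,  λ_2 = 4.2918.

Step 4 — unit eigenvector for λ_1: solve (Sigma - λ_1 I)v = 0. First row:
  (8 - 17.7082)·v_x + (6)·v_y = 0, i.e. (-9.7082)·v_x + (6)·v_y = 0,
  so v ∝ (b, λ_1 - a) = (6, 9.7082) = u.
  ||u|| = √((6)² + (9.7082)²) = √(130.2492) ≈ 11.4127,
  v_1 = u/||u|| ≈ (0.5257, 0.8507) (||v_1|| = 1).

λ_1 = 17.7082,  λ_2 = 4.2918;  v_1 ≈ (0.5257, 0.8507)


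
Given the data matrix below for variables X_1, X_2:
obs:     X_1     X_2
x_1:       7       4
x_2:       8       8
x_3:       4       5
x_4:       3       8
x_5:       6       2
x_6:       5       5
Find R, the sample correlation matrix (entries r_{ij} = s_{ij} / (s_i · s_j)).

Step 1 — column means:
  mean(X_1) = (7 + 8 + 4 + 3 + 6 + 5) / 6 = 33/6 = 5.5
  mean(X_2) = (4 + 8 + 5 + 8 + 2 + 5) / 6 = 32/6 = 5.3333

Step 2 — sample variances and covariances s[i,j] = (1/(n-1)) · Σ_k (x_{k,i} - mean_i) · (x_{k,j} - mean_j), with n-1 = 5:
  s[X_1,X_1] = ((1.5)·(1.5) + (2.5)·(2.5) + (-1.5)·(-1.5) + (-2.5)·(-2.5) + (0.5)·(0.5) + (-0.5)·(-0.5)) / 5 = 17.5/5 = 3.5
  s[X_1,X_2] = ((1.5)·(-1.3333) + (2.5)·(2.6667) + (-1.5)·(-0.3333) + (-2.5)·(2.6667) + (0.5)·(-3.3333) + (-0.5)·(-0.3333)) / 5 = -3/5 = -0.6
  s[X_2,X_2] = ((-1.3333)·(-1.3333) + (2.6667)·(2.6667) + (-0.3333)·(-0.3333) + (2.6667)·(2.6667) + (-3.3333)·(-3.3333) + (-0.3333)·(-0.3333)) / 5 = 27.3333/5 = 5.4667
  Sample standard deviations s_i = √(s[i,i]):
  s(X_1) = √(3.5) = 1.8708
  s(X_2) = √(5.4667) = 2.3381

Step 3 — r_{ij} = s_{ij} / (s_i · s_j):
  r[X_1,X_1] = 1 (diagonal).
  r[X_1,X_2] = -0.6 / (1.8708 · 2.3381) = -0.6 / 4.3742 = -0.1372
  r[X_2,X_2] = 1 (diagonal).

R is symmetric with unit diagonal. Assembling:

R = [[1, -0.1372],
 [-0.1372, 1]]


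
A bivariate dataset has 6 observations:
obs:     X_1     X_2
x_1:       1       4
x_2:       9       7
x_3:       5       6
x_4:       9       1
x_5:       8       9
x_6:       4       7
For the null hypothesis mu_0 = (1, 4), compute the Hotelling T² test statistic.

Step 1 — sample mean vector:
  mean(X_1) = (1 + 9 + 5 + 9 + 8 + 4) / 6 = 36/6 = 6
  mean(X_2) = (4 + 7 + 6 + 1 + 9 + 7) / 6 = 34/6 = 5.6667
  x̄ = (6, 5.6667),  deviation x̄ - mu_0 = (6, 5.6667) - (1, 4) = (5, 1.6667).

Step 2 — sample covariance matrix, S[i,j] = (1/(n-1)) · Σ_k (x_{k,i} - mean_i) · (x_{k,j} - mean_j), divisor n-1 = 5:
  S[X_1,X_1] = ((-5)·(-5) + (3)·(3) + (-1)·(-1) + (3)·(3) + (2)·(2) + (-2)·(-2)) / 5 = 52/5 = 10.4
  S[X_1,X_2] = ((-5)·(-1.6667) + (3)·(1.3333) + (-1)·(0.3333) + (3)·(-4.6667) + (2)·(3.3333) + (-2)·(1.3333)) / 5 = 2/5 = 0.4
  S[X_2,X_2] = ((-1.6667)·(-1.6667) + (1.3333)·(1.3333) + (0.3333)·(0.3333) + (-4.6667)·(-4.6667) + (3.3333)·(3.3333) + (1.3333)·(1.3333)) / 5 = 39.3333/5 = 7.8667
  S = [[10.4, 0.4],
 [0.4, 7.8667]].

Step 3 — invert S. det(S) = 10.4·7.8667 - (0.4)² = 81.6533.
  S^{-1} = (1/det) · [[d, -b], [-b, a]] = [[0.0963, -0.0049],
 [-0.0049, 0.1274]].

Step 4 — quadratic form (x̄ - mu_0)^T · S^{-1} · (x̄ - mu_0):
  S^{-1} · (x̄ - mu_0) = (0.4735, 0.1878),
  (x̄ - mu_0)^T · [...] = (5)·(0.4735) + (1.6667)·(0.1878) = 2.6807.

Step 5 — scale by n: T² = 6 · 2.6807 = 16.0843.

T² ≈ 16.0843


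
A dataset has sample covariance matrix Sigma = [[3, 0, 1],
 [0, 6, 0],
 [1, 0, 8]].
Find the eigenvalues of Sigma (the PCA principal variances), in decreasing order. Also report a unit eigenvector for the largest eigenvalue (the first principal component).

Step 1 — characteristic polynomial p(λ) = det(λI - Sigma) = λ³ - tr·λ² + c_1·λ - det, where tr = trace, c_1 = sum of the principal 2×2 minors, det = det(Sigma):
  tr = 3 + 6 + 8 = 17,
  c_1 = (3·6 - (0)²) + (3·8 - (1)²) + (6·8 - (0)²) = 18 + 23 + 48 = 89,
  det = 3·(6·8 - (0)²) - (0)·((0)·8 - (0)·(1)) + (1)·((0)·(0) - 6·(1)) = 3·(48) - (0)·(0) + (1)·(-6) = 138.
  So p(λ) = λ³ - 17λ² + 89λ - 138.
Step 2 — look for an integer root (rational root theorem: any rational root is an integer divisor of 138). Testing λ = 6:
  p(6) = 216 - 612 + 534 - 138 = 0  ✓
  Dividing out (λ - 6): p(λ) = (λ - 6)(λ² - 11λ + 23).
Step 3 — remaining eigenvalues from the quadratic λ² - 11λ + 23 = 0:
  Δ = 11² - 4·23 = 121 - 92 = 29,  λ = (11 ± √29)/2 = (11 ± 5.3852)/2 ≈ 8.1926 or 2.8074.
  Sorted: λ_1 = 8.1926,  λ_2 = 6,  λ_3 = 2.8074  (check: sum = 17 = tr ✓).

Step 4 — unit eigenvector for λ_1 ≈ 8.1926: v spans the null space of (Sigma - λ_1 I), whose rows are
  r_1 = (-5.1926, 0, 1),  r_2 = (0, -2.1926, 0),  r_3 = (1, 0, -0.1926).
  v is orthogonal to every row, so take v ∝ r_1 × r_2 = ((0)·(0) - (1)·(-2.1926), (1)·(0) - (-5.1926)·(0), (-5.1926)·(-2.1926) - (0)·(0)) ≈ (2.1926, 0, 11.3852).
  Let u = (2.1926, 0, 11.3852).
  ||u|| = √((2.1926)² + (0)² + (11.3852)²) = √(134.4294) ≈ 11.5944,  v_1 = u/||u|| ≈ (0.1891, 0, 0.982) (||v_1|| = 1).

λ_1 = 8.1926,  λ_2 = 6,  λ_3 = 2.8074;  v_1 ≈ (0.1891, 0, 0.982)


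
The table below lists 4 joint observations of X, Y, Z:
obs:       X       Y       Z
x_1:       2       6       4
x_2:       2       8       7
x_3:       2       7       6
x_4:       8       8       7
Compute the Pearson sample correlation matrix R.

Step 1 — column means:
  mean(X) = (2 + 2 + 2 + 8) / 4 = 14/4 = 3.5
  mean(Y) = (6 + 8 + 7 + 8) / 4 = 29/4 = 7.25
  mean(Z) = (4 + 7 + 6 + 7) / 4 = 24/4 = 6

Step 2 — sample variances and covariances s[i,j] = (1/(n-1)) · Σ_k (x_{k,i} - mean_i) · (x_{k,j} - mean_j), with n-1 = 3:
  s[X,X] = ((-1.5)·(-1.5) + (-1.5)·(-1.5) + (-1.5)·(-1.5) + (4.5)·(4.5)) / 3 = 27/3 = 9
  s[X,Y] = ((-1.5)·(-1.25) + (-1.5)·(0.75) + (-1.5)·(-0.25) + (4.5)·(0.75)) / 3 = 4.5/3 = 1.5
  s[X,Z] = ((-1.5)·(-2) + (-1.5)·(1) + (-1.5)·(0) + (4.5)·(1)) / 3 = 6/3 = 2
  s[Y,Y] = ((-1.25)·(-1.25) + (0.75)·(0.75) + (-0.25)·(-0.25) + (0.75)·(0.75)) / 3 = 2.75/3 = 0.9167
  s[Y,Z] = ((-1.25)·(-2) + (0.75)·(1) + (-0.25)·(0) + (0.75)·(1)) / 3 = 4/3 = 1.3333
  s[Z,Z] = ((-2)·(-2) + (1)·(1) + (0)·(0) + (1)·(1)) / 3 = 6/3 = 2
  Sample standard deviations s_i = √(s[i,i]):
  s(X) = √(9) = 3
  s(Y) = √(0.9167) = 0.9574
  s(Z) = √(2) = 1.4142

Step 3 — r_{ij} = s_{ij} / (s_i · s_j):
  r[X,X] = 1 (diagonal).
  r[X,Y] = 1.5 / (3 · 0.9574) = 1.5 / 2.8723 = 0.5222
  r[X,Z] = 2 / (3 · 1.4142) = 2 / 4.2426 = 0.4714
  r[Y,Y] = 1 (diagonal).
  r[Y,Z] = 1.3333 / (0.9574 · 1.4142) = 1.3333 / 1.354 = 0.9847
  r[Z,Z] = 1 (diagonal).

R is symmetric with unit diagonal. Assembling:

R = [[1, 0.5222, 0.4714],
 [0.5222, 1, 0.9847],
 [0.4714, 0.9847, 1]]


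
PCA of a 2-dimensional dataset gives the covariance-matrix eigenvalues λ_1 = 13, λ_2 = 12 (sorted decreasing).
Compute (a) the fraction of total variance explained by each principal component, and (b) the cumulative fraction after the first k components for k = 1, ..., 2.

Step 1 — total variance = trace(Sigma) = Σ λ_i = 13 + 12 = 25.

Step 2 — fraction explained by component i = λ_i / Σ λ:
  PC1: 13/25 = 0.52
  PC2: 12/25 = 0.48

Step 3 — cumulative fraction after k components = (λ_1 + ... + λ_k) / Σ λ:
  k = 1: 13/25 = 0.52
  k = 2: (13 + 12)/25 = 25/25 = 1

Summary (fraction, with percent):

explained: PC1 0.52 (52%), PC2 0.48 (48%);  cumulative: 0.52, 1


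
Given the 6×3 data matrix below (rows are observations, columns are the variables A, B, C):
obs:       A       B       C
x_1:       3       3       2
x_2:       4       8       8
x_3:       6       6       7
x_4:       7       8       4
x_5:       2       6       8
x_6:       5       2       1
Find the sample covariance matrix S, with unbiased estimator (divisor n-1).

Step 1 — column means:
  mean(A) = (3 + 4 + 6 + 7 + 2 + 5) / 6 = 27/6 = 4.5
  mean(B) = (3 + 8 + 6 + 8 + 6 + 2) / 6 = 33/6 = 5.5
  mean(C) = (2 + 8 + 7 + 4 + 8 + 1) / 6 = 30/6 = 5

Step 2 — sample covariance S[i,j] = (1/(n-1)) · Σ_k (x_{k,i} - mean_i) · (x_{k,j} - mean_j), with n-1 = 5.
  S[A,A] = ((-1.5)·(-1.5) + (-0.5)·(-0.5) + (1.5)·(1.5) + (2.5)·(2.5) + (-2.5)·(-2.5) + (0.5)·(0.5)) / 5 = 17.5/5 = 3.5
  S[A,B] = ((-1.5)·(-2.5) + (-0.5)·(2.5) + (1.5)·(0.5) + (2.5)·(2.5) + (-2.5)·(0.5) + (0.5)·(-3.5)) / 5 = 6.5/5 = 1.3
  S[A,C] = ((-1.5)·(-3) + (-0.5)·(3) + (1.5)·(2) + (2.5)·(-1) + (-2.5)·(3) + (0.5)·(-4)) / 5 = -6/5 = -1.2
  S[B,B] = ((-2.5)·(-2.5) + (2.5)·(2.5) + (0.5)·(0.5) + (2.5)·(2.5) + (0.5)·(0.5) + (-3.5)·(-3.5)) / 5 = 31.5/5 = 6.3
  S[B,C] = ((-2.5)·(-3) + (2.5)·(3) + (0.5)·(2) + (2.5)·(-1) + (0.5)·(3) + (-3.5)·(-4)) / 5 = 29/5 = 5.8
  S[C,C] = ((-3)·(-3) + (3)·(3) + (2)·(2) + (-1)·(-1) + (3)·(3) + (-4)·(-4)) / 5 = 48/5 = 9.6

S is symmetric (S[j,i] = S[i,j]). Assembling:

S = [[3.5, 1.3, -1.2],
 [1.3, 6.3, 5.8],
 [-1.2, 5.8, 9.6]]


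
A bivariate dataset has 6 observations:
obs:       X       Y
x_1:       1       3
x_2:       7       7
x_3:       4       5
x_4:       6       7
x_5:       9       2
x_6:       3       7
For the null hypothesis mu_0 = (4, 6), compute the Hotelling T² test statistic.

Step 1 — sample mean vector:
  mean(X) = (1 + 7 + 4 + 6 + 9 + 3) / 6 = 30/6 = 5
  mean(Y) = (3 + 7 + 5 + 7 + 2 + 7) / 6 = 31/6 = 5.1667
  x̄ = (5, 5.1667),  deviation x̄ - mu_0 = (5, 5.1667) - (4, 6) = (1, -0.8333).

Step 2 — sample covariance matrix, S[i,j] = (1/(n-1)) · Σ_k (x_{k,i} - mean_i) · (x_{k,j} - mean_j), divisor n-1 = 5:
  S[X,X] = ((-4)·(-4) + (2)·(2) + (-1)·(-1) + (1)·(1) + (4)·(4) + (-2)·(-2)) / 5 = 42/5 = 8.4
  S[X,Y] = ((-4)·(-2.1667) + (2)·(1.8333) + (-1)·(-0.1667) + (1)·(1.8333) + (4)·(-3.1667) + (-2)·(1.8333)) / 5 = -2/5 = -0.4
  S[Y,Y] = ((-2.1667)·(-2.1667) + (1.8333)·(1.8333) + (-0.1667)·(-0.1667) + (1.8333)·(1.8333) + (-3.1667)·(-3.1667) + (1.8333)·(1.8333)) / 5 = 24.8333/5 = 4.9667
  S = [[8.4, -0.4],
 [-0.4, 4.9667]].

Step 3 — invert S. det(S) = 8.4·4.9667 - (-0.4)² = 41.56.
  S^{-1} = (1/det) · [[d, -b], [-b, a]] = [[0.1195, 0.0096],
 [0.0096, 0.2021]].

Step 4 — quadratic form (x̄ - mu_0)^T · S^{-1} · (x̄ - mu_0):
  S^{-1} · (x̄ - mu_0) = (0.1115, -0.1588),
  (x̄ - mu_0)^T · [...] = (1)·(0.1115) + (-0.8333)·(-0.1588) = 0.2438.

Step 5 — scale by n: T² = 6 · 0.2438 = 1.4629.

T² ≈ 1.4629


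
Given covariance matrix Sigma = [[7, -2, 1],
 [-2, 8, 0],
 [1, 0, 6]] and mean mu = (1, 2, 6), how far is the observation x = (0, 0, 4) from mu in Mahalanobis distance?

Step 1 — centre the observation: (x - mu) = (-1, -2, -2).

Step 2 — invert Sigma (cofactor / det for 3×3, or solve directly):
  Sigma^{-1} = [[0.1579, 0.0395, -0.0263],
 [0.0395, 0.1349, -0.0066],
 [-0.0263, -0.0066, 0.1711]].

Step 3 — form the quadratic (x - mu)^T · Sigma^{-1} · (x - mu):
  Sigma^{-1} · (x - mu) = (-0.1842, -0.2961, -0.3026).
  (x - mu)^T · [Sigma^{-1} · (x - mu)] = (-1)·(-0.1842) + (-2)·(-0.2961) + (-2)·(-0.3026) = 1.3816.

Step 4 — take square root: d = √(1.3816) ≈ 1.1754.

d(x, mu) = √(1.3816) ≈ 1.1754


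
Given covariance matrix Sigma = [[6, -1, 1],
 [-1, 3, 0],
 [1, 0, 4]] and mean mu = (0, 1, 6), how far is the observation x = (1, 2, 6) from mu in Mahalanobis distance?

Step 1 — centre the observation: (x - mu) = (1, 1, 0).

Step 2 — invert Sigma (cofactor / det for 3×3, or solve directly):
  Sigma^{-1} = [[0.1846, 0.0615, -0.0462],
 [0.0615, 0.3538, -0.0154],
 [-0.0462, -0.0154, 0.2615]].

Step 3 — form the quadratic (x - mu)^T · Sigma^{-1} · (x - mu):
  Sigma^{-1} · (x - mu) = (0.2462, 0.4154, -0.0615).
  (x - mu)^T · [Sigma^{-1} · (x - mu)] = (1)·(0.2462) + (1)·(0.4154) + (0)·(-0.0615) = 0.6615.

Step 4 — take square root: d = √(0.6615) ≈ 0.8134.

d(x, mu) = √(0.6615) ≈ 0.8134


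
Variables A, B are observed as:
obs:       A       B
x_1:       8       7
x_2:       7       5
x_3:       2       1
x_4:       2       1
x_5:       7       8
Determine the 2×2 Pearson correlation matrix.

Step 1 — column means:
  mean(A) = (8 + 7 + 2 + 2 + 7) / 5 = 26/5 = 5.2
  mean(B) = (7 + 5 + 1 + 1 + 8) / 5 = 22/5 = 4.4

Step 2 — sample variances and covariances s[i,j] = (1/(n-1)) · Σ_k (x_{k,i} - mean_i) · (x_{k,j} - mean_j), with n-1 = 4:
  s[A,A] = ((2.8)·(2.8) + (1.8)·(1.8) + (-3.2)·(-3.2) + (-3.2)·(-3.2) + (1.8)·(1.8)) / 4 = 34.8/4 = 8.7
  s[A,B] = ((2.8)·(2.6) + (1.8)·(0.6) + (-3.2)·(-3.4) + (-3.2)·(-3.4) + (1.8)·(3.6)) / 4 = 36.6/4 = 9.15
  s[B,B] = ((2.6)·(2.6) + (0.6)·(0.6) + (-3.4)·(-3.4) + (-3.4)·(-3.4) + (3.6)·(3.6)) / 4 = 43.2/4 = 10.8
  Sample standard deviations s_i = √(s[i,i]):
  s(A) = √(8.7) = 2.9496
  s(B) = √(10.8) = 3.2863

Step 3 — r_{ij} = s_{ij} / (s_i · s_j):
  r[A,A] = 1 (diagonal).
  r[A,B] = 9.15 / (2.9496 · 3.2863) = 9.15 / 9.6933 = 0.944
  r[B,B] = 1 (diagonal).

R is symmetric with unit diagonal. Assembling:

R = [[1, 0.944],
 [0.944, 1]]


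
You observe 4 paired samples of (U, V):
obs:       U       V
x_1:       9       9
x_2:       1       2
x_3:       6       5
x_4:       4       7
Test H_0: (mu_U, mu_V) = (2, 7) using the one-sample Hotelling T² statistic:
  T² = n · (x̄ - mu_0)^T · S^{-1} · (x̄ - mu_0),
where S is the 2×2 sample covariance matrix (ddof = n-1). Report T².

Step 1 — sample mean vector:
  mean(U) = (9 + 1 + 6 + 4) / 4 = 20/4 = 5
  mean(V) = (9 + 2 + 5 + 7) / 4 = 23/4 = 5.75
  x̄ = (5, 5.75),  deviation x̄ - mu_0 = (5, 5.75) - (2, 7) = (3, -1.25).

Step 2 — sample covariance matrix, S[i,j] = (1/(n-1)) · Σ_k (x_{k,i} - mean_i) · (x_{k,j} - mean_j), divisor n-1 = 3:
  S[U,U] = ((4)·(4) + (-4)·(-4) + (1)·(1) + (-1)·(-1)) / 3 = 34/3 = 11.3333
  S[U,V] = ((4)·(3.25) + (-4)·(-3.75) + (1)·(-0.75) + (-1)·(1.25)) / 3 = 26/3 = 8.6667
  S[V,V] = ((3.25)·(3.25) + (-3.75)·(-3.75) + (-0.75)·(-0.75) + (1.25)·(1.25)) / 3 = 26.75/3 = 8.9167
  S = [[11.3333, 8.6667],
 [8.6667, 8.9167]].

Step 3 — invert S. det(S) = 11.3333·8.9167 - (8.6667)² = 25.9444.
  S^{-1} = (1/det) · [[d, -b], [-b, a]] = [[0.3437, -0.334],
 [-0.334, 0.4368]].

Step 4 — quadratic form (x̄ - mu_0)^T · S^{-1} · (x̄ - mu_0):
  S^{-1} · (x̄ - mu_0) = (1.4486, -1.5482),
  (x̄ - mu_0)^T · [...] = (3)·(1.4486) + (-1.25)·(-1.5482) = 6.281.

Step 5 — scale by n: T² = 4 · 6.281 = 25.1242.

T² ≈ 25.1242


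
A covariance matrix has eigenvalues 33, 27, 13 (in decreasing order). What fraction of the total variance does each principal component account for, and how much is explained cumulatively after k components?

Step 1 — total variance = trace(Sigma) = Σ λ_i = 33 + 27 + 13 = 73.

Step 2 — fraction explained by component i = λ_i / Σ λ:
  PC1: 33/73 = 0.4521
  PC2: 27/73 = 0.3699
  PC3: 13/73 = 0.1781

Step 3 — cumulative fraction after k components = (λ_1 + ... + λ_k) / Σ λ:
  k = 1: 33/73 = 0.4521
  k = 2: (33 + 27)/73 = 60/73 = 0.8219
  k = 3: (33 + 27 + 13)/73 = 73/73 = 1

Summary (fraction, with percent):

explained: PC1 0.4521 (45.21%), PC2 0.3699 (36.99%), PC3 0.1781 (17.81%);  cumulative: 0.4521, 0.8219, 1


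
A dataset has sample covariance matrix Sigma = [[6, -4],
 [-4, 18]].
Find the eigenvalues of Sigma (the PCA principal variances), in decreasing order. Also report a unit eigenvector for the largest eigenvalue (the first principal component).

Step 1 — characteristic polynomial of 2×2 Sigma:
  det(Sigma - λI) = λ² - trace · λ + det = 0.
  trace = 6 + 18 = 24, det = 6·18 - (-4)² = 92.
Step 2 — discriminant:
  Δ = trace² - 4·det = 576 - 368 = 208.
Step 3 — eigenvalues:
  λ = (trace ± √Δ)/2 = (24 ± 14.4222)/2,
  λ_1 = 19.2111,  λ_2 = 4.7889.

Step 4 — unit eigenvector for λ_1: solve (Sigma - λ_1 I)v = 0. First row:
  (6 - 19.2111)·v_x + (-4)·v_y = 0, i.e. (-13.2111)·v_x + (-4)·v_y = 0,
  so v ∝ (b, λ_1 - a) = (-4, 13.2111); multiply by -1 so the first entry is positive: u = (4, -13.2111).
  ||u|| = √((4)² + (-13.2111)²) = √(190.5332) ≈ 13.8034,
  v_1 = u/||u|| ≈ (0.2898, -0.9571) (||v_1|| = 1).

λ_1 = 19.2111,  λ_2 = 4.7889;  v_1 ≈ (0.2898, -0.9571)


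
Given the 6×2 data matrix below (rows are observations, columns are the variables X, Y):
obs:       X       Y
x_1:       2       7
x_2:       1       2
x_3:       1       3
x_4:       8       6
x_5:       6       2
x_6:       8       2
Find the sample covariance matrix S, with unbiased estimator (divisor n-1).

Step 1 — column means:
  mean(X) = (2 + 1 + 1 + 8 + 6 + 8) / 6 = 26/6 = 4.3333
  mean(Y) = (7 + 2 + 3 + 6 + 2 + 2) / 6 = 22/6 = 3.6667

Step 2 — sample covariance S[i,j] = (1/(n-1)) · Σ_k (x_{k,i} - mean_i) · (x_{k,j} - mean_j), with n-1 = 5.
  S[X,X] = ((-2.3333)·(-2.3333) + (-3.3333)·(-3.3333) + (-3.3333)·(-3.3333) + (3.6667)·(3.6667) + (1.6667)·(1.6667) + (3.6667)·(3.6667)) / 5 = 57.3333/5 = 11.4667
  S[X,Y] = ((-2.3333)·(3.3333) + (-3.3333)·(-1.6667) + (-3.3333)·(-0.6667) + (3.6667)·(2.3333) + (1.6667)·(-1.6667) + (3.6667)·(-1.6667)) / 5 = -0.3333/5 = -0.0667
  S[Y,Y] = ((3.3333)·(3.3333) + (-1.6667)·(-1.6667) + (-0.6667)·(-0.6667) + (2.3333)·(2.3333) + (-1.6667)·(-1.6667) + (-1.6667)·(-1.6667)) / 5 = 25.3333/5 = 5.0667

S is symmetric (S[j,i] = S[i,j]). Assembling:

S = [[11.4667, -0.0667],
 [-0.0667, 5.0667]]


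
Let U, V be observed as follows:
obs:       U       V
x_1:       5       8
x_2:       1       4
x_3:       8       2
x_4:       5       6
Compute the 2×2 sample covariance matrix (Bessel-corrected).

Step 1 — column means:
  mean(U) = (5 + 1 + 8 + 5) / 4 = 19/4 = 4.75
  mean(V) = (8 + 4 + 2 + 6) / 4 = 20/4 = 5

Step 2 — sample covariance S[i,j] = (1/(n-1)) · Σ_k (x_{k,i} - mean_i) · (x_{k,j} - mean_j), with n-1 = 3.
  S[U,U] = ((0.25)·(0.25) + (-3.75)·(-3.75) + (3.25)·(3.25) + (0.25)·(0.25)) / 3 = 24.75/3 = 8.25
  S[U,V] = ((0.25)·(3) + (-3.75)·(-1) + (3.25)·(-3) + (0.25)·(1)) / 3 = -5/3 = -1.6667
  S[V,V] = ((3)·(3) + (-1)·(-1) + (-3)·(-3) + (1)·(1)) / 3 = 20/3 = 6.6667

S is symmetric (S[j,i] = S[i,j]). Assembling:

S = [[8.25, -1.6667],
 [-1.6667, 6.6667]]


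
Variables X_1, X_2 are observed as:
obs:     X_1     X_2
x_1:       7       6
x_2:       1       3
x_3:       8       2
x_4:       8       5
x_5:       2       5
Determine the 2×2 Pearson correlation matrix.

Step 1 — column means:
  mean(X_1) = (7 + 1 + 8 + 8 + 2) / 5 = 26/5 = 5.2
  mean(X_2) = (6 + 3 + 2 + 5 + 5) / 5 = 21/5 = 4.2

Step 2 — sample variances and covariances s[i,j] = (1/(n-1)) · Σ_k (x_{k,i} - mean_i) · (x_{k,j} - mean_j), with n-1 = 4:
  s[X_1,X_1] = ((1.8)·(1.8) + (-4.2)·(-4.2) + (2.8)·(2.8) + (2.8)·(2.8) + (-3.2)·(-3.2)) / 4 = 46.8/4 = 11.7
  s[X_1,X_2] = ((1.8)·(1.8) + (-4.2)·(-1.2) + (2.8)·(-2.2) + (2.8)·(0.8) + (-3.2)·(0.8)) / 4 = 1.8/4 = 0.45
  s[X_2,X_2] = ((1.8)·(1.8) + (-1.2)·(-1.2) + (-2.2)·(-2.2) + (0.8)·(0.8) + (0.8)·(0.8)) / 4 = 10.8/4 = 2.7
  Sample standard deviations s_i = √(s[i,i]):
  s(X_1) = √(11.7) = 3.4205
  s(X_2) = √(2.7) = 1.6432

Step 3 — r_{ij} = s_{ij} / (s_i · s_j):
  r[X_1,X_1] = 1 (diagonal).
  r[X_1,X_2] = 0.45 / (3.4205 · 1.6432) = 0.45 / 5.6205 = 0.0801
  r[X_2,X_2] = 1 (diagonal).

R is symmetric with unit diagonal. Assembling:

R = [[1, 0.0801],
 [0.0801, 1]]


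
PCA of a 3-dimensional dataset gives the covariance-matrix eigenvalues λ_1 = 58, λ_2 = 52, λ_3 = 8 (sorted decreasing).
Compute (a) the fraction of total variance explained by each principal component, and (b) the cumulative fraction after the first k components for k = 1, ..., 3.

Step 1 — total variance = trace(Sigma) = Σ λ_i = 58 + 52 + 8 = 118.

Step 2 — fraction explained by component i = λ_i / Σ λ:
  PC1: 58/118 = 0.4915
  PC2: 52/118 = 0.4407
  PC3: 8/118 = 0.0678

Step 3 — cumulative fraction after k components = (λ_1 + ... + λ_k) / Σ λ:
  k = 1: 58/118 = 0.4915
  k = 2: (58 + 52)/118 = 110/118 = 0.9322
  k = 3: (58 + 52 + 8)/118 = 118/118 = 1

Summary (fraction, with percent):

explained: PC1 0.4915 (49.15%), PC2 0.4407 (44.07%), PC3 0.0678 (6.78%);  cumulative: 0.4915, 0.9322, 1


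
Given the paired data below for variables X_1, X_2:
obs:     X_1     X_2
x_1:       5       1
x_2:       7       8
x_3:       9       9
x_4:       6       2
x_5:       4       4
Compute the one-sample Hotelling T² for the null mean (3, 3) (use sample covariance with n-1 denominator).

Step 1 — sample mean vector:
  mean(X_1) = (5 + 7 + 9 + 6 + 4) / 5 = 31/5 = 6.2
  mean(X_2) = (1 + 8 + 9 + 2 + 4) / 5 = 24/5 = 4.8
  x̄ = (6.2, 4.8),  deviation x̄ - mu_0 = (6.2, 4.8) - (3, 3) = (3.2, 1.8).

Step 2 — sample covariance matrix, S[i,j] = (1/(n-1)) · Σ_k (x_{k,i} - mean_i) · (x_{k,j} - mean_j), divisor n-1 = 4:
  S[X_1,X_1] = ((-1.2)·(-1.2) + (0.8)·(0.8) + (2.8)·(2.8) + (-0.2)·(-0.2) + (-2.2)·(-2.2)) / 4 = 14.8/4 = 3.7
  S[X_1,X_2] = ((-1.2)·(-3.8) + (0.8)·(3.2) + (2.8)·(4.2) + (-0.2)·(-2.8) + (-2.2)·(-0.8)) / 4 = 21.2/4 = 5.3
  S[X_2,X_2] = ((-3.8)·(-3.8) + (3.2)·(3.2) + (4.2)·(4.2) + (-2.8)·(-2.8) + (-0.8)·(-0.8)) / 4 = 50.8/4 = 12.7
  S = [[3.7, 5.3],
 [5.3, 12.7]].

Step 3 — invert S. det(S) = 3.7·12.7 - (5.3)² = 18.9.
  S^{-1} = (1/det) · [[d, -b], [-b, a]] = [[0.672, -0.2804],
 [-0.2804, 0.1958]].

Step 4 — quadratic form (x̄ - mu_0)^T · S^{-1} · (x̄ - mu_0):
  S^{-1} · (x̄ - mu_0) = (1.6455, -0.545),
  (x̄ - mu_0)^T · [...] = (3.2)·(1.6455) + (1.8)·(-0.545) = 4.2847.

Step 5 — scale by n: T² = 5 · 4.2847 = 21.4233.

T² ≈ 21.4233


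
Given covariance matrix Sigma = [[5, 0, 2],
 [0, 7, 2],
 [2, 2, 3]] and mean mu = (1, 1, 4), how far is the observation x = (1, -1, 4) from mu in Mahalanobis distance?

Step 1 — centre the observation: (x - mu) = (0, -2, 0).

Step 2 — invert Sigma (cofactor / det for 3×3, or solve directly):
  Sigma^{-1} = [[0.2982, 0.0702, -0.2456],
 [0.0702, 0.193, -0.1754],
 [-0.2456, -0.1754, 0.614]].

Step 3 — form the quadratic (x - mu)^T · Sigma^{-1} · (x - mu):
  Sigma^{-1} · (x - mu) = (-0.1404, -0.386, 0.3509).
  (x - mu)^T · [Sigma^{-1} · (x - mu)] = (0)·(-0.1404) + (-2)·(-0.386) + (0)·(0.3509) = 0.7719.

Step 4 — take square root: d = √(0.7719) ≈ 0.8786.

d(x, mu) = √(0.7719) ≈ 0.8786


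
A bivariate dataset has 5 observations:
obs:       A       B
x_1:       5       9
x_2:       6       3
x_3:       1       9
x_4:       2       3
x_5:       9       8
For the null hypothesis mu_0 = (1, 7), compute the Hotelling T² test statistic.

Step 1 — sample mean vector:
  mean(A) = (5 + 6 + 1 + 2 + 9) / 5 = 23/5 = 4.6
  mean(B) = (9 + 3 + 9 + 3 + 8) / 5 = 32/5 = 6.4
  x̄ = (4.6, 6.4),  deviation x̄ - mu_0 = (4.6, 6.4) - (1, 7) = (3.6, -0.6).

Step 2 — sample covariance matrix, S[i,j] = (1/(n-1)) · Σ_k (x_{k,i} - mean_i) · (x_{k,j} - mean_j), divisor n-1 = 4:
  S[A,A] = ((0.4)·(0.4) + (1.4)·(1.4) + (-3.6)·(-3.6) + (-2.6)·(-2.6) + (4.4)·(4.4)) / 4 = 41.2/4 = 10.3
  S[A,B] = ((0.4)·(2.6) + (1.4)·(-3.4) + (-3.6)·(2.6) + (-2.6)·(-3.4) + (4.4)·(1.6)) / 4 = 2.8/4 = 0.7
  S[B,B] = ((2.6)·(2.6) + (-3.4)·(-3.4) + (2.6)·(2.6) + (-3.4)·(-3.4) + (1.6)·(1.6)) / 4 = 39.2/4 = 9.8
  S = [[10.3, 0.7],
 [0.7, 9.8]].

Step 3 — invert S. det(S) = 10.3·9.8 - (0.7)² = 100.45.
  S^{-1} = (1/det) · [[d, -b], [-b, a]] = [[0.0976, -0.007],
 [-0.007, 0.1025]].

Step 4 — quadratic form (x̄ - mu_0)^T · S^{-1} · (x̄ - mu_0):
  S^{-1} · (x̄ - mu_0) = (0.3554, -0.0866),
  (x̄ - mu_0)^T · [...] = (3.6)·(0.3554) + (-0.6)·(-0.0866) = 1.3314.

Step 5 — scale by n: T² = 5 · 1.3314 = 6.657.

T² ≈ 6.657


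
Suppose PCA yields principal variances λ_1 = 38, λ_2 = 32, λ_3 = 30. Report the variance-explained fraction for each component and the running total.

Step 1 — total variance = trace(Sigma) = Σ λ_i = 38 + 32 + 30 = 100.

Step 2 — fraction explained by component i = λ_i / Σ λ:
  PC1: 38/100 = 0.38
  PC2: 32/100 = 0.32
  PC3: 30/100 = 0.3

Step 3 — cumulative fraction after k components = (λ_1 + ... + λ_k) / Σ λ:
  k = 1: 38/100 = 0.38
  k = 2: (38 + 32)/100 = 70/100 = 0.7
  k = 3: (38 + 32 + 30)/100 = 100/100 = 1

Summary (fraction, with percent):

explained: PC1 0.38 (38%), PC2 0.32 (32%), PC3 0.3 (30%);  cumulative: 0.38, 0.7, 1


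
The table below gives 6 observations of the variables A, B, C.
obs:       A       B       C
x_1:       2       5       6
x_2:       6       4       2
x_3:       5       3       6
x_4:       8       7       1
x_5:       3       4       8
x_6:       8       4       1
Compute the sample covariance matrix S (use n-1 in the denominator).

Step 1 — column means:
  mean(A) = (2 + 6 + 5 + 8 + 3 + 8) / 6 = 32/6 = 5.3333
  mean(B) = (5 + 4 + 3 + 7 + 4 + 4) / 6 = 27/6 = 4.5
  mean(C) = (6 + 2 + 6 + 1 + 8 + 1) / 6 = 24/6 = 4

Step 2 — sample covariance S[i,j] = (1/(n-1)) · Σ_k (x_{k,i} - mean_i) · (x_{k,j} - mean_j), with n-1 = 5.
  S[A,A] = ((-3.3333)·(-3.3333) + (0.6667)·(0.6667) + (-0.3333)·(-0.3333) + (2.6667)·(2.6667) + (-2.3333)·(-2.3333) + (2.6667)·(2.6667)) / 5 = 31.3333/5 = 6.2667
  S[A,B] = ((-3.3333)·(0.5) + (0.6667)·(-0.5) + (-0.3333)·(-1.5) + (2.6667)·(2.5) + (-2.3333)·(-0.5) + (2.6667)·(-0.5)) / 5 = 5/5 = 1
  S[A,C] = ((-3.3333)·(2) + (0.6667)·(-2) + (-0.3333)·(2) + (2.6667)·(-3) + (-2.3333)·(4) + (2.6667)·(-3)) / 5 = -34/5 = -6.8
  S[B,B] = ((0.5)·(0.5) + (-0.5)·(-0.5) + (-1.5)·(-1.5) + (2.5)·(2.5) + (-0.5)·(-0.5) + (-0.5)·(-0.5)) / 5 = 9.5/5 = 1.9
  S[B,C] = ((0.5)·(2) + (-0.5)·(-2) + (-1.5)·(2) + (2.5)·(-3) + (-0.5)·(4) + (-0.5)·(-3)) / 5 = -9/5 = -1.8
  S[C,C] = ((2)·(2) + (-2)·(-2) + (2)·(2) + (-3)·(-3) + (4)·(4) + (-3)·(-3)) / 5 = 46/5 = 9.2

S is symmetric (S[j,i] = S[i,j]). Assembling:

S = [[6.2667, 1, -6.8],
 [1, 1.9, -1.8],
 [-6.8, -1.8, 9.2]]


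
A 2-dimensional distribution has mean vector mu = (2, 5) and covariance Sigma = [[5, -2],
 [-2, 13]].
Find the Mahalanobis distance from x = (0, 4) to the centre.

Step 1 — centre the observation: (x - mu) = (-2, -1).

Step 2 — invert Sigma. det(Sigma) = 5·13 - (-2)² = 61.
  Sigma^{-1} = (1/det) · [[d, -b], [-b, a]] = [[0.2131, 0.0328],
 [0.0328, 0.082]].

Step 3 — form the quadratic (x - mu)^T · Sigma^{-1} · (x - mu):
  Sigma^{-1} · (x - mu) = (-0.459, -0.1475).
  (x - mu)^T · [Sigma^{-1} · (x - mu)] = (-2)·(-0.459) + (-1)·(-0.1475) = 1.0656.

Step 4 — take square root: d = √(1.0656) ≈ 1.0323.

d(x, mu) = √(1.0656) ≈ 1.0323


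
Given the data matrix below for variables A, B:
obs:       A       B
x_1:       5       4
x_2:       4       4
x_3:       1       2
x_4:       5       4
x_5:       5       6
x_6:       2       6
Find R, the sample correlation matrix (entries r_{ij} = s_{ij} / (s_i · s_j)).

Step 1 — column means:
  mean(A) = (5 + 4 + 1 + 5 + 5 + 2) / 6 = 22/6 = 3.6667
  mean(B) = (4 + 4 + 2 + 4 + 6 + 6) / 6 = 26/6 = 4.3333

Step 2 — sample variances and covariances s[i,j] = (1/(n-1)) · Σ_k (x_{k,i} - mean_i) · (x_{k,j} - mean_j), with n-1 = 5:
  s[A,A] = ((1.3333)·(1.3333) + (0.3333)·(0.3333) + (-2.6667)·(-2.6667) + (1.3333)·(1.3333) + (1.3333)·(1.3333) + (-1.6667)·(-1.6667)) / 5 = 15.3333/5 = 3.0667
  s[A,B] = ((1.3333)·(-0.3333) + (0.3333)·(-0.3333) + (-2.6667)·(-2.3333) + (1.3333)·(-0.3333) + (1.3333)·(1.6667) + (-1.6667)·(1.6667)) / 5 = 4.6667/5 = 0.9333
  s[B,B] = ((-0.3333)·(-0.3333) + (-0.3333)·(-0.3333) + (-2.3333)·(-2.3333) + (-0.3333)·(-0.3333) + (1.6667)·(1.6667) + (1.6667)·(1.6667)) / 5 = 11.3333/5 = 2.2667
  Sample standard deviations s_i = √(s[i,i]):
  s(A) = √(3.0667) = 1.7512
  s(B) = √(2.2667) = 1.5055

Step 3 — r_{ij} = s_{ij} / (s_i · s_j):
  r[A,A] = 1 (diagonal).
  r[A,B] = 0.9333 / (1.7512 · 1.5055) = 0.9333 / 2.6365 = 0.354
  r[B,B] = 1 (diagonal).

R is symmetric with unit diagonal. Assembling:

R = [[1, 0.354],
 [0.354, 1]]


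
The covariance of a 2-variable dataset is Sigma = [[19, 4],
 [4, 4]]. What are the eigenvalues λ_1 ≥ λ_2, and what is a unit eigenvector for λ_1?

Step 1 — characteristic polynomial of 2×2 Sigma:
  det(Sigma - λI) = λ² - trace · λ + det = 0.
  trace = 19 + 4 = 23, det = 19·4 - (4)² = 60.
Step 2 — discriminant:
  Δ = trace² - 4·det = 529 - 240 = 289.
Step 3 — eigenvalues:
  λ = (trace ± √Δ)/2 = (23 ± 17)/2,
  λ_1 = 20,  λ_2 = 3.

Step 4 — unit eigenvector for λ_1: solve (Sigma - λ_1 I)v = 0. First row:
  (19 - 20)·v_x + (4)·v_y = 0, i.e. (-1)·v_x + (4)·v_y = 0,
  so v ∝ (b, λ_1 - a) = (4, 1) = u.
  ||u|| = √((4)² + (1)²) = √(17) ≈ 4.1231,
  v_1 = u/||u|| ≈ (0.9701, 0.2425) (||v_1|| = 1).

λ_1 = 20,  λ_2 = 3;  v_1 ≈ (0.9701, 0.2425)


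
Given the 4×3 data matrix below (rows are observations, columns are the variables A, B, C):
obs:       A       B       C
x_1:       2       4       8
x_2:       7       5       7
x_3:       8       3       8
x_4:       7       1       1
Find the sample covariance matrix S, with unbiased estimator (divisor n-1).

Step 1 — column means:
  mean(A) = (2 + 7 + 8 + 7) / 4 = 24/4 = 6
  mean(B) = (4 + 5 + 3 + 1) / 4 = 13/4 = 3.25
  mean(C) = (8 + 7 + 8 + 1) / 4 = 24/4 = 6

Step 2 — sample covariance S[i,j] = (1/(n-1)) · Σ_k (x_{k,i} - mean_i) · (x_{k,j} - mean_j), with n-1 = 3.
  S[A,A] = ((-4)·(-4) + (1)·(1) + (2)·(2) + (1)·(1)) / 3 = 22/3 = 7.3333
  S[A,B] = ((-4)·(0.75) + (1)·(1.75) + (2)·(-0.25) + (1)·(-2.25)) / 3 = -4/3 = -1.3333
  S[A,C] = ((-4)·(2) + (1)·(1) + (2)·(2) + (1)·(-5)) / 3 = -8/3 = -2.6667
  S[B,B] = ((0.75)·(0.75) + (1.75)·(1.75) + (-0.25)·(-0.25) + (-2.25)·(-2.25)) / 3 = 8.75/3 = 2.9167
  S[B,C] = ((0.75)·(2) + (1.75)·(1) + (-0.25)·(2) + (-2.25)·(-5)) / 3 = 14/3 = 4.6667
  S[C,C] = ((2)·(2) + (1)·(1) + (2)·(2) + (-5)·(-5)) / 3 = 34/3 = 11.3333

S is symmetric (S[j,i] = S[i,j]). Assembling:

S = [[7.3333, -1.3333, -2.6667],
 [-1.3333, 2.9167, 4.6667],
 [-2.6667, 4.6667, 11.3333]]


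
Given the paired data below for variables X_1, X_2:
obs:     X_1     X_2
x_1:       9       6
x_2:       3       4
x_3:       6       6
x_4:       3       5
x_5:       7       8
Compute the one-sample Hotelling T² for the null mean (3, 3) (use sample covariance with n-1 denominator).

Step 1 — sample mean vector:
  mean(X_1) = (9 + 3 + 6 + 3 + 7) / 5 = 28/5 = 5.6
  mean(X_2) = (6 + 4 + 6 + 5 + 8) / 5 = 29/5 = 5.8
  x̄ = (5.6, 5.8),  deviation x̄ - mu_0 = (5.6, 5.8) - (3, 3) = (2.6, 2.8).

Step 2 — sample covariance matrix, S[i,j] = (1/(n-1)) · Σ_k (x_{k,i} - mean_i) · (x_{k,j} - mean_j), divisor n-1 = 4:
  S[X_1,X_1] = ((3.4)·(3.4) + (-2.6)·(-2.6) + (0.4)·(0.4) + (-2.6)·(-2.6) + (1.4)·(1.4)) / 4 = 27.2/4 = 6.8
  S[X_1,X_2] = ((3.4)·(0.2) + (-2.6)·(-1.8) + (0.4)·(0.2) + (-2.6)·(-0.8) + (1.4)·(2.2)) / 4 = 10.6/4 = 2.65
  S[X_2,X_2] = ((0.2)·(0.2) + (-1.8)·(-1.8) + (0.2)·(0.2) + (-0.8)·(-0.8) + (2.2)·(2.2)) / 4 = 8.8/4 = 2.2
  S = [[6.8, 2.65],
 [2.65, 2.2]].

Step 3 — invert S. det(S) = 6.8·2.2 - (2.65)² = 7.9375.
  S^{-1} = (1/det) · [[d, -b], [-b, a]] = [[0.2772, -0.3339],
 [-0.3339, 0.8567]].

Step 4 — quadratic form (x̄ - mu_0)^T · S^{-1} · (x̄ - mu_0):
  S^{-1} · (x̄ - mu_0) = (-0.2142, 1.5307),
  (x̄ - mu_0)^T · [...] = (2.6)·(-0.2142) + (2.8)·(1.5307) = 3.7291.

Step 5 — scale by n: T² = 5 · 3.7291 = 18.6457.

T² ≈ 18.6457


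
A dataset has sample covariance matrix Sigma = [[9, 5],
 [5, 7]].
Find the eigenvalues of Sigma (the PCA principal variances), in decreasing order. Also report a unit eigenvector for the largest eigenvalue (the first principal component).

Step 1 — characteristic polynomial of 2×2 Sigma:
  det(Sigma - λI) = λ² - trace · λ + det = 0.
  trace = 9 + 7 = 16, det = 9·7 - (5)² = 38.
Step 2 — discriminant:
  Δ = trace² - 4·det = 256 - 152 = 104.
Step 3 — eigenvalues:
  λ = (trace ± √Δ)/2 = (16 ± 10.198)/2,
  λ_1 = 13.099,  λ_2 = 2.901.

Step 4 — unit eigenvector for λ_1: solve (Sigma - λ_1 I)v = 0. First row:
  (9 - 13.099)·v_x + (5)·v_y = 0, i.e. (-4.099)·v_x + (5)·v_y = 0,
  so v ∝ (b, λ_1 - a) = (5, 4.099) = u.
  ||u|| = √((5)² + (4.099)²) = √(41.802) ≈ 6.4654,
  v_1 = u/||u|| ≈ (0.7733, 0.634) (||v_1|| = 1).

λ_1 = 13.099,  λ_2 = 2.901;  v_1 ≈ (0.7733, 0.634)


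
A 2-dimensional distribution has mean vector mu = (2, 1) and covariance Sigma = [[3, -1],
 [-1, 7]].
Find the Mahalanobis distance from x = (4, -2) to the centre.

Step 1 — centre the observation: (x - mu) = (2, -3).

Step 2 — invert Sigma. det(Sigma) = 3·7 - (-1)² = 20.
  Sigma^{-1} = (1/det) · [[d, -b], [-b, a]] = [[0.35, 0.05],
 [0.05, 0.15]].

Step 3 — form the quadratic (x - mu)^T · Sigma^{-1} · (x - mu):
  Sigma^{-1} · (x - mu) = (0.55, -0.35).
  (x - mu)^T · [Sigma^{-1} · (x - mu)] = (2)·(0.55) + (-3)·(-0.35) = 2.15.

Step 4 — take square root: d = √(2.15) ≈ 1.4663.

d(x, mu) = √(2.15) ≈ 1.4663
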